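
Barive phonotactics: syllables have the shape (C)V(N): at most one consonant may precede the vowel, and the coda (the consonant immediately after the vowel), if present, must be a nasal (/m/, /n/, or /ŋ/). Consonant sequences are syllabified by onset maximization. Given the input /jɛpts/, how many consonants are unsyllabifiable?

Under (C)V(N), the unsyllabifiable consonants are /p/, /t/, /s/ (only a nasal (/m/, /n/, or /ŋ/) is licensed in coda position; onsets are limited to one consonant).

3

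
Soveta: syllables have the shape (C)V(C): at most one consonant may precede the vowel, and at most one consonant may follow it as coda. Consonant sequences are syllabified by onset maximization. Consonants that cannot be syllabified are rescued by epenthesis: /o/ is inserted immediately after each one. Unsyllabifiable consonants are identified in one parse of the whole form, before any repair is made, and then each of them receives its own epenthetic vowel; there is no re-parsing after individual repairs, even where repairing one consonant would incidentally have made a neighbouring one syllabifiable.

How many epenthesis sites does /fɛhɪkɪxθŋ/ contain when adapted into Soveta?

The unsyllabifiable consonants are /θ/, /ŋ/; each receives one epenthetic vowel.

2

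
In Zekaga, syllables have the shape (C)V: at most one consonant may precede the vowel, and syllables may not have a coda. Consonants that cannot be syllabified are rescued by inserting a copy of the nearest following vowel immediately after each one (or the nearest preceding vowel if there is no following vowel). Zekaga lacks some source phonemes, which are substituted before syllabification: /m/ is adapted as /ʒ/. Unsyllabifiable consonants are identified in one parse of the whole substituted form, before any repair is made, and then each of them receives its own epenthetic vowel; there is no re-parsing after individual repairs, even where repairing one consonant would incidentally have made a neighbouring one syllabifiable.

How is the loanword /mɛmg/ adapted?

Substitution: /m/ → /ʒ/, giving /ʒɛʒg/.
Under (C)V, the unsyllabifiable consonants are /ʒ/, /g/ (no codas are permitted; onsets are limited to one consonant).
Each unlicensed consonant becomes the onset of a new syllable: /ʒ/ → /ʒɛ/, /g/ → /gɛ/.

ʒɛʒɛgɛ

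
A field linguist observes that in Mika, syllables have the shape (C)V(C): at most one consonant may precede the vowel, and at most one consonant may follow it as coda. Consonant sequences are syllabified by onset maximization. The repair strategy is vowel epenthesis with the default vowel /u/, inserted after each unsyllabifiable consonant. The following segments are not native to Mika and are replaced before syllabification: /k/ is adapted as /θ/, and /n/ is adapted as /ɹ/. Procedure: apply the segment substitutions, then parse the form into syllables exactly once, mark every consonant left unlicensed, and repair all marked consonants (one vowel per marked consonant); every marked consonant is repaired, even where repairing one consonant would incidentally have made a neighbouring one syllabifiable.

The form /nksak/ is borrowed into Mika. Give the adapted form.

ɹuθusaθ

Substitution: /n/ → /ɹ/, /k/ → /θ/, giving /ɹθsaθ/.
The consonants /ɹ/, /θ/ cannot be parsed into a legal (C)V(C) syllable (at most one coda consonant is licensed; onsets are limited to one consonant).
Each unlicensed consonant becomes the onset of a new syllable: /ɹ/ → /ɹu/, /θ/ → /θu/.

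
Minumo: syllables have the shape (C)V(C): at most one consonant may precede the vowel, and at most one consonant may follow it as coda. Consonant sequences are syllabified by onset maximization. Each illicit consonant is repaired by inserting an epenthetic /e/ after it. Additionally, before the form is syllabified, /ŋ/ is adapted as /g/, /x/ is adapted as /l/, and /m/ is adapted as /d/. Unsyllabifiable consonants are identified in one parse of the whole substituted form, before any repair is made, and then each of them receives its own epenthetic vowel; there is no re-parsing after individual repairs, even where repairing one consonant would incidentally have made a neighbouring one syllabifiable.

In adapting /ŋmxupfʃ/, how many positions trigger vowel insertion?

4

After substitution the input is /gdlupfʃ/.
The unsyllabifiable consonants are /g/, /d/, /f/, /ʃ/; each receives one epenthetic vowel.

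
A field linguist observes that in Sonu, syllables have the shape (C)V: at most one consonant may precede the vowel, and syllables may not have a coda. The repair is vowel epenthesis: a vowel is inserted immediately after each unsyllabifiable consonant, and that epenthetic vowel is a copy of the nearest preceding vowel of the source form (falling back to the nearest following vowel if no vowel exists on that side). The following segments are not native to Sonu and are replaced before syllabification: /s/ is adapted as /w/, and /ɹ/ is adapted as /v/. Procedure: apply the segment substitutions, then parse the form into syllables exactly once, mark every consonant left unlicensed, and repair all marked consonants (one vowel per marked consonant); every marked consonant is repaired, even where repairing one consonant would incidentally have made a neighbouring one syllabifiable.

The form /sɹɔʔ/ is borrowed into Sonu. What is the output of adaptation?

Substitution: /s/ → /w/, /ɹ/ → /v/, giving /wvɔʔ/.
Under (C)V, the unsyllabifiable consonants are /w/, /ʔ/ (no codas are permitted; onsets are limited to one consonant).
Inserting the epenthetic vowel yields /w/ → /wɔ/, /ʔ/ → /ʔɔ/.

wɔvɔʔɔ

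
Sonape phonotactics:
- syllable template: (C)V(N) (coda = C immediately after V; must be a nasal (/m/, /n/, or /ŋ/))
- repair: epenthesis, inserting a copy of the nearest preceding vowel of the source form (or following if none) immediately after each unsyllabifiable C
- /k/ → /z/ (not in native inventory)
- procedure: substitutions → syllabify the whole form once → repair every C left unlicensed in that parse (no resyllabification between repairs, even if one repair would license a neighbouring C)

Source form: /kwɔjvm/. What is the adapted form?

zɔwɔjɔvɔmɔ

Substitution: /k/ → /z/, giving /zwɔjvm/.
The consonants /z/, /j/, /v/, /m/ cannot be parsed into a legal (C)V(N) syllable (only a nasal (/m/, /n/, or /ŋ/) is licensed in coda position; onsets are limited to one consonant).
Epenthesis after each stranded consonant: /z/ → /zɔ/, /j/ → /jɔ/, /v/ → /vɔ/, /m/ → /mɔ/.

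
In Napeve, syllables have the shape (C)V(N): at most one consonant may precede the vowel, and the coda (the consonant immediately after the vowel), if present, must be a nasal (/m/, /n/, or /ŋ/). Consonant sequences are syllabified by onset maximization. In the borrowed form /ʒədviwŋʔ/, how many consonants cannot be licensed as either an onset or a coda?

Under (C)V(N), the unsyllabifiable consonants are /d/, /w/, /ŋ/, /ʔ/ (only a nasal (/m/, /n/, or /ŋ/) is licensed in coda position; onsets are limited to one consonant).

4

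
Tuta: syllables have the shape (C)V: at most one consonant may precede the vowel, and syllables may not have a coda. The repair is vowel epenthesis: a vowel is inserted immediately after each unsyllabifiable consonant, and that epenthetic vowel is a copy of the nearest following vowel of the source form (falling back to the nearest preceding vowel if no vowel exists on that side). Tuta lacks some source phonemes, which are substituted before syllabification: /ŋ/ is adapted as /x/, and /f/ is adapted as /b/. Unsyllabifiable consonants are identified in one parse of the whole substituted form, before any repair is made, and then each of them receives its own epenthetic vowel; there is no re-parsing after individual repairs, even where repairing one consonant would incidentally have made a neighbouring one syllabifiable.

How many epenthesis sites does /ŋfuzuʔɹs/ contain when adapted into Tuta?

After substitution the input is /xbuzuʔɹs/.
The unsyllabifiable consonants are /x/, /ʔ/, /ɹ/, /s/; each receives one epenthetic vowel.

4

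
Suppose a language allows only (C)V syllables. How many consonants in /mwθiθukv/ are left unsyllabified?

4

Syllabifying with onset maximization leaves /m/, /w/, /k/, /v/ stranded (no codas are permitted; onsets are limited to one consonant).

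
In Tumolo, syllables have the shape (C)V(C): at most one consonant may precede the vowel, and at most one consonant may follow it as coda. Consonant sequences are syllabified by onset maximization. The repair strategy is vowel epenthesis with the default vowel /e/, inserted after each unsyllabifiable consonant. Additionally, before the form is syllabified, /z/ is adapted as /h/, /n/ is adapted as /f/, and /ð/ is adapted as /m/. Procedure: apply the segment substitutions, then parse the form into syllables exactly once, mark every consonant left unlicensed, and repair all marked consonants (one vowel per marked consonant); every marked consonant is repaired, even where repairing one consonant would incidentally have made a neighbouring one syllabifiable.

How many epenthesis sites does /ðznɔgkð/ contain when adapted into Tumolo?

After substitution the input is /mhfɔgkm/.
The unsyllabifiable consonants are /m/, /h/, /k/, /m/; each receives one epenthetic vowel.

4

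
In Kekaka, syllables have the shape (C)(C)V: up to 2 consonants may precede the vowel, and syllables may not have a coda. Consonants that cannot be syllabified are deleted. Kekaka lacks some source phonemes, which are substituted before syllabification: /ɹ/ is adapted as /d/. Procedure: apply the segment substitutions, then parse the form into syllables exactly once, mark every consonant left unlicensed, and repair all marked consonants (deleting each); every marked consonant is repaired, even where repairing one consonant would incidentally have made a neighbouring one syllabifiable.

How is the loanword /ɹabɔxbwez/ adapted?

dabɔbwe

Substitution: /ɹ/ → /d/, giving /dabɔxbwez/.
Syllabifying with onset maximization leaves /x/, /z/ stranded (no codas are permitted; onsets may contain at most 2 consonants).
Deletion applies to /x/, /z/.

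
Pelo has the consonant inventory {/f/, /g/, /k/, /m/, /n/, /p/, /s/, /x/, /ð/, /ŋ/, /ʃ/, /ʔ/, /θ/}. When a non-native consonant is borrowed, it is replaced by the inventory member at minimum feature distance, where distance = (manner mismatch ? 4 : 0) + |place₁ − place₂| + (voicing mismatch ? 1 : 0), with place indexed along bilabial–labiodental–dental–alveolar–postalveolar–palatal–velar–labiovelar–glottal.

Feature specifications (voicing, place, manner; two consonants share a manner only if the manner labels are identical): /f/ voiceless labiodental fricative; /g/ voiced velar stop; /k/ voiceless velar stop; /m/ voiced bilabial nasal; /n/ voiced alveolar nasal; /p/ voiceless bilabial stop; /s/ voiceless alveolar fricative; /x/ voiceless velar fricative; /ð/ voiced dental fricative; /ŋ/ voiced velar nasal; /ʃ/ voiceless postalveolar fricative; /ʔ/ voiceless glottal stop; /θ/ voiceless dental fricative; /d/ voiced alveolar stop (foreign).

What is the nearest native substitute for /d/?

/g/ is closest: same manner (stop), place distance 3 (alveolar→velar), same voicing; total 3. Next closest is /k/ at distance 4.

g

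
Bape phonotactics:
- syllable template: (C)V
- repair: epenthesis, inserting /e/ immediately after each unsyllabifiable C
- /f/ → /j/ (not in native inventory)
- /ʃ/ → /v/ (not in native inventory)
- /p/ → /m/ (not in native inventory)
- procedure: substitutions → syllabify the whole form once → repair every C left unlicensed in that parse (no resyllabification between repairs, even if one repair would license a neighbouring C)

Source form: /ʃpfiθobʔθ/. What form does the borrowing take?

Substitution: /ʃ/ → /v/, /p/ → /m/, /f/ → /j/, giving /vmjiθobʔθ/.
The consonants /v/, /m/, /b/, /ʔ/, /θ/ cannot be parsed into a legal (C)V syllable (no codas are permitted; onsets are limited to one consonant).
Each unlicensed consonant becomes the onset of a new syllable: /v/ → /ve/, /m/ → /me/, /b/ → /be/, /ʔ/ → /ʔe/, /θ/ → /θe/.

vemejiθobeʔeθe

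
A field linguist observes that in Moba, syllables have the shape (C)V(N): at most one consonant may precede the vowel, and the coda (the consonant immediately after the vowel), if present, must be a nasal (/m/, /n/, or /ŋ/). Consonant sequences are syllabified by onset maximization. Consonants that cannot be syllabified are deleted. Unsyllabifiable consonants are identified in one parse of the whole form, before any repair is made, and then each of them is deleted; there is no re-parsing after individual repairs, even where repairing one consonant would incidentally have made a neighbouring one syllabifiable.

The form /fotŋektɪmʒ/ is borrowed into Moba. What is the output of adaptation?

foŋetɪm

Syllabifying with onset maximization leaves /t/, /k/, /ʒ/ stranded (only a nasal (/m/, /n/, or /ŋ/) is licensed in coda position; onsets are limited to one consonant).
Deletion applies to /t/, /k/, /ʒ/.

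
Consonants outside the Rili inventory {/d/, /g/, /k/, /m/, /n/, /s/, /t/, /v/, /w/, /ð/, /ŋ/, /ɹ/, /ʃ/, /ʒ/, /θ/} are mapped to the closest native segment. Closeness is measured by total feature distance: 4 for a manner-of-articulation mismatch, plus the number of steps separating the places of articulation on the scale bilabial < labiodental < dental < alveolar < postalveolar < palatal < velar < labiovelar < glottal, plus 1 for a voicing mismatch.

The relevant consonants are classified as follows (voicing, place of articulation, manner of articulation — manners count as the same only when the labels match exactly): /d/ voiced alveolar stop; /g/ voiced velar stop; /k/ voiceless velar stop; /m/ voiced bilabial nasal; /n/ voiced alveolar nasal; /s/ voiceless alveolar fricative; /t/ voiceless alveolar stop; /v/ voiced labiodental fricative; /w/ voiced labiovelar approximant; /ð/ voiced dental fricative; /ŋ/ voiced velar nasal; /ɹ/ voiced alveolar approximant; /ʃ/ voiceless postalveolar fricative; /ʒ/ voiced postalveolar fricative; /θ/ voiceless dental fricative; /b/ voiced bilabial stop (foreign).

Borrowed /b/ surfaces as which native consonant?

d

/d/ is closest: same manner (stop), place distance 3 (bilabial→alveolar), same voicing; total 3. Next closest is /m/ at distance 4.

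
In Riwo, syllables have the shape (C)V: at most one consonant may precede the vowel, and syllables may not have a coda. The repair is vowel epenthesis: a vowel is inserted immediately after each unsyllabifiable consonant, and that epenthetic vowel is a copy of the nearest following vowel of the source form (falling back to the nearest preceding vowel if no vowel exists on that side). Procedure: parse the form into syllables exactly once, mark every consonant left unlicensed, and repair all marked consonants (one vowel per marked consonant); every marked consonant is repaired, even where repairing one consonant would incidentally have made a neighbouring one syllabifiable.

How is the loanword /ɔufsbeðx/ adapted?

ɔufesebeðexe

Syllabifying with onset maximization leaves /f/, /s/, /ð/, /x/ stranded (no codas are permitted; onsets are limited to one consonant).
Inserting the epenthetic vowel yields /f/ → /fe/, /s/ → /se/, /ð/ → /ðe/, /x/ → /xe/.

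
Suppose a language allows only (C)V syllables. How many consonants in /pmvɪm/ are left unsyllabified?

The consonants /p/, /m/, /m/ cannot be parsed into a legal (C)V syllable (no codas are permitted; onsets are limited to one consonant).

3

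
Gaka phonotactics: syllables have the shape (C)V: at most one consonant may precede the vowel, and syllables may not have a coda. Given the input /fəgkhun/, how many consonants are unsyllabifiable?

The consonants /g/, /k/, /n/ cannot be parsed into a legal (C)V syllable (no codas are permitted; onsets are limited to one consonant).

3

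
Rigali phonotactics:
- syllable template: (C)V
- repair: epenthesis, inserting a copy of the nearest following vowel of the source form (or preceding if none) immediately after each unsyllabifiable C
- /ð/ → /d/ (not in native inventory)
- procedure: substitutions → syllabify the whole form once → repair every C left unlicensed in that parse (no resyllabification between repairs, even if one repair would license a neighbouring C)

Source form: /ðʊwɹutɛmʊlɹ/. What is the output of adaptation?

Substitution: /ð/ → /d/, giving /dʊwɹutɛmʊlɹ/.
Syllabifying with onset maximization leaves /w/, /l/, /ɹ/ stranded (no codas are permitted; onsets are limited to one consonant).
Epenthesis after each stranded consonant: /w/ → /wu/, /l/ → /lʊ/, /ɹ/ → /ɹʊ/.

dʊwuɹutɛmʊlʊɹʊ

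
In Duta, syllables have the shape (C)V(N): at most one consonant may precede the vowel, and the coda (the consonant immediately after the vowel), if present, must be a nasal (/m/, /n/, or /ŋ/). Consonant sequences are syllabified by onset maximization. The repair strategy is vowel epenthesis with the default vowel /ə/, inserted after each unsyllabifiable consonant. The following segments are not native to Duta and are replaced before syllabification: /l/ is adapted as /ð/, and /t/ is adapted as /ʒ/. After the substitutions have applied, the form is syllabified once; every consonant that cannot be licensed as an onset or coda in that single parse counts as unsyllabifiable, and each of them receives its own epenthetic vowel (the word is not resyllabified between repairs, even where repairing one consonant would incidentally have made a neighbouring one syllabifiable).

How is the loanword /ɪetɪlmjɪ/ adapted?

Substitution: /t/ → /ʒ/, /l/ → /ð/, giving /ɪeʒɪðmjɪ/.
Under (C)V(N), the unsyllabifiable consonants are /ð/, /m/ (only a nasal (/m/, /n/, or /ŋ/) is licensed in coda position; onsets are limited to one consonant).
Each unlicensed consonant becomes the onset of a new syllable: /ð/ → /ðə/, /m/ → /mə/.

ɪeʒɪðəməjɪ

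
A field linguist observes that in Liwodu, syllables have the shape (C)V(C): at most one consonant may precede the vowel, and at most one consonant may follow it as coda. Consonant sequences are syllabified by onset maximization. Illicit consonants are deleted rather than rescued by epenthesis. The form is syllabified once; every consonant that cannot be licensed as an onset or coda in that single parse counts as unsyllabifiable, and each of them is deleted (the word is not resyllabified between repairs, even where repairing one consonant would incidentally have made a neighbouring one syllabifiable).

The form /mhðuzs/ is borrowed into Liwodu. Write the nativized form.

Under (C)V(C), the unsyllabifiable consonants are /m/, /h/, /s/ (at most one coda consonant is licensed; onsets are limited to one consonant).
Deletion applies to /m/, /h/, /s/.

ðuz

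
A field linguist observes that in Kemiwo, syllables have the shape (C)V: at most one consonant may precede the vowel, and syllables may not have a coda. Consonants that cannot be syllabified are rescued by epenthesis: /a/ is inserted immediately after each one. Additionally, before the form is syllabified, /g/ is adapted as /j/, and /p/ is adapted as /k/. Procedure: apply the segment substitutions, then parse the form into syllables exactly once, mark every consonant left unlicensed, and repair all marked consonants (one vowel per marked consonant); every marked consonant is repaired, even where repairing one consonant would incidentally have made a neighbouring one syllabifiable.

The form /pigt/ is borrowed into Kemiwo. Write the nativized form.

Substitution: /p/ → /k/, /g/ → /j/, giving /kijt/.
The consonants /j/, /t/ cannot be parsed into a legal (C)V syllable (no codas are permitted; onsets are limited to one consonant).
Epenthesis after each stranded consonant: /j/ → /ja/, /t/ → /ta/.

kijata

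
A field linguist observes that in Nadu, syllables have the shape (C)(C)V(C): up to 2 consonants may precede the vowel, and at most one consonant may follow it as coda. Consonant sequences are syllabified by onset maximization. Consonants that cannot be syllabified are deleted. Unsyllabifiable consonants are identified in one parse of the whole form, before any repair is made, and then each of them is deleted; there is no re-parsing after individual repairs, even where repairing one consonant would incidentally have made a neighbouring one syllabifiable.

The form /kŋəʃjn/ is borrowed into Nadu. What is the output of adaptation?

Under (C)(C)V(C), the unsyllabifiable consonants are /j/, /n/ (at most one coda consonant is licensed; onsets may contain at most 2 consonants).
Deleting the stranded consonants removes /j/, /n/.

kŋəʃ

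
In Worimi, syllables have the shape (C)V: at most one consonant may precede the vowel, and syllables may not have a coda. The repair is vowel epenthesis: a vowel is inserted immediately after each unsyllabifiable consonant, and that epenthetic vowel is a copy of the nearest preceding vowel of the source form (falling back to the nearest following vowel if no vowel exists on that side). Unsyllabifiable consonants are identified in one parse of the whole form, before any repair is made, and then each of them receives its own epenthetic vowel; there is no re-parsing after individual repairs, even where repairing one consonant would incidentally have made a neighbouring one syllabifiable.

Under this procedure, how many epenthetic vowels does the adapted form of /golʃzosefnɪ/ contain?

3

The unsyllabifiable consonants are /l/, /ʃ/, /f/; each receives one epenthetic vowel.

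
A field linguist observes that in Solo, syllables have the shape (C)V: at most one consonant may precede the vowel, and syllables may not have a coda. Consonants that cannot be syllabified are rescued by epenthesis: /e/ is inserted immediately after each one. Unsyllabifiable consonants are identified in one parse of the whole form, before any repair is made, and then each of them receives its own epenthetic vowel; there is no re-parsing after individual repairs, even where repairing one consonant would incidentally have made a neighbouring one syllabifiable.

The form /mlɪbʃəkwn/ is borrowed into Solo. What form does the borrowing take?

melɪbeʃəkewene

Syllabifying with onset maximization leaves /m/, /b/, /k/, /w/, /n/ stranded (no codas are permitted; onsets are limited to one consonant).
Each unlicensed consonant becomes the onset of a new syllable: /m/ → /me/, /b/ → /be/, /k/ → /ke/, /w/ → /we/, /n/ → /ne/.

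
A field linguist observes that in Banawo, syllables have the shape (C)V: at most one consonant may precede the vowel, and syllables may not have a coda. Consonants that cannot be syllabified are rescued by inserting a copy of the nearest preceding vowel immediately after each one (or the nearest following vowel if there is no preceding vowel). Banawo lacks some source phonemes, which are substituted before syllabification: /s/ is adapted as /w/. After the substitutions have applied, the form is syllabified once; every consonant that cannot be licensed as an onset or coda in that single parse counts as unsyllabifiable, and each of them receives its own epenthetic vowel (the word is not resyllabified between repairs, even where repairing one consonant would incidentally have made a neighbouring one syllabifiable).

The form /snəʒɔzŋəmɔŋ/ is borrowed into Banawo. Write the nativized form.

wənəʒɔzɔŋəmɔŋɔ

Substitution: /s/ → /w/, giving /wnəʒɔzŋəmɔŋ/.
Under (C)V, the unsyllabifiable consonants are /w/, /z/, /ŋ/ (no codas are permitted; onsets are limited to one consonant).
Each unlicensed consonant becomes the onset of a new syllable: /w/ → /wə/, /z/ → /zɔ/, /ŋ/ → /ŋɔ/.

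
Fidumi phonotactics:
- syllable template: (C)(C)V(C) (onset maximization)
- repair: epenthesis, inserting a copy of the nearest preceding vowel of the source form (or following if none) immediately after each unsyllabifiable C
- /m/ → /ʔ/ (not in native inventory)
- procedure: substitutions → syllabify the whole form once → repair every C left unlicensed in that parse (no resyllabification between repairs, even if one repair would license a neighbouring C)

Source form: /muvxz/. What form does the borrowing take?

ʔuvxuzu

Substitution: /m/ → /ʔ/, giving /ʔuvxz/.
Syllabifying with onset maximization leaves /x/, /z/ stranded (at most one coda consonant is licensed; onsets may contain at most 2 consonants).
Inserting the epenthetic vowel yields /x/ → /xu/, /z/ → /zu/.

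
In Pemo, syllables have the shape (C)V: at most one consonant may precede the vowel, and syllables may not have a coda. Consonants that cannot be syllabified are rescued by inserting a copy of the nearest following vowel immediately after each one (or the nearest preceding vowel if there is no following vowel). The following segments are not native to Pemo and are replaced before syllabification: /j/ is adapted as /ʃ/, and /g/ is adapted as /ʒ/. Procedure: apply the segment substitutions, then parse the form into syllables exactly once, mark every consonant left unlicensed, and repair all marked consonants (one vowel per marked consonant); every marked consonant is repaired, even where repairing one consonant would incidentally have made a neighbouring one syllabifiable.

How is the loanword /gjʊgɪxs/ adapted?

Substitution: /g/ → /ʒ/, /j/ → /ʃ/, giving /ʒʃʊʒɪxs/.
Syllabifying with onset maximization leaves /ʒ/, /x/, /s/ stranded (no codas are permitted; onsets are limited to one consonant).
Epenthesis after each stranded consonant: /ʒ/ → /ʒʊ/, /x/ → /xɪ/, /s/ → /sɪ/.

ʒʊʃʊʒɪxɪsɪ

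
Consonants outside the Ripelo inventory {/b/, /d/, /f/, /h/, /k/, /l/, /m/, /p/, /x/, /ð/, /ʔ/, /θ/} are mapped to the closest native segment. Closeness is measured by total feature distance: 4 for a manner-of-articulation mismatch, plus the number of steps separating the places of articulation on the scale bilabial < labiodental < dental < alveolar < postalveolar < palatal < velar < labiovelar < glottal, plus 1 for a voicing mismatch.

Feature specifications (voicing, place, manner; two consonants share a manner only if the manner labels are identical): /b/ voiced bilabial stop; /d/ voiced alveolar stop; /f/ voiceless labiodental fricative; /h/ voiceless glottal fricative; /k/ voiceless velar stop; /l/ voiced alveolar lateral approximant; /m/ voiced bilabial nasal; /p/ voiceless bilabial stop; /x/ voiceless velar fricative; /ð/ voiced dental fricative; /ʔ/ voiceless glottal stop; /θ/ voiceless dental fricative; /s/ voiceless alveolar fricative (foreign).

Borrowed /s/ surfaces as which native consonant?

θ

/θ/ is closest: same manner (fricative), place distance 1 (alveolar→dental), same voicing; total 1. Next closest is /f/ at distance 2.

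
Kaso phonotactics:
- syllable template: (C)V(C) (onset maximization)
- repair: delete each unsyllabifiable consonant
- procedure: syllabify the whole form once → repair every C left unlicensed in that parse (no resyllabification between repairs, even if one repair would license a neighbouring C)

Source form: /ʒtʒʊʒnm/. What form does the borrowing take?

ʒʊʒ

Syllabifying with onset maximization leaves /ʒ/, /t/, /n/, /m/ stranded (at most one coda consonant is licensed; onsets are limited to one consonant).
Each unlicensed consonant is deleted: /ʒ/, /t/, /n/, /m/.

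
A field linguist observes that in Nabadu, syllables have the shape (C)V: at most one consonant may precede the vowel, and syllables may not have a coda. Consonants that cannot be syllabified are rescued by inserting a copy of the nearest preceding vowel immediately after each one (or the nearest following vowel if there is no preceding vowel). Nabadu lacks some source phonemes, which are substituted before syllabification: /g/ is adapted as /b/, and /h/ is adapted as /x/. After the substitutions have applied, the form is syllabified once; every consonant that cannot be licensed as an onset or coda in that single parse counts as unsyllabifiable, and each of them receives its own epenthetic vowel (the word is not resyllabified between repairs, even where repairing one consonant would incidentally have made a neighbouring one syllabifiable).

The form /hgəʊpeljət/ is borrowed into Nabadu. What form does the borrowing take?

xəbəʊpelejətə

Substitution: /h/ → /x/, /g/ → /b/, giving /xbəʊpeljət/.
The consonants /x/, /l/, /t/ cannot be parsed into a legal (C)V syllable (no codas are permitted; onsets are limited to one consonant).
Epenthesis after each stranded consonant: /x/ → /xə/, /l/ → /le/, /t/ → /tə/.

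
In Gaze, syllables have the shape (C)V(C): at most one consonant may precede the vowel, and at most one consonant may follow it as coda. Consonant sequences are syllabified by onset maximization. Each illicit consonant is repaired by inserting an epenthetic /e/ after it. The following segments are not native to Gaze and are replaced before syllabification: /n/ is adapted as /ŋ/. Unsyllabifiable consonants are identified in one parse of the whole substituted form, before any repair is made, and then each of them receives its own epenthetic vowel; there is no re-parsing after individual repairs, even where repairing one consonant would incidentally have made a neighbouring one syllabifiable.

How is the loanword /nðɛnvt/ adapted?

Substitution: /n/ → /ŋ/, giving /ŋðɛŋvt/.
The consonants /ŋ/, /v/, /t/ cannot be parsed into a legal (C)V(C) syllable (at most one coda consonant is licensed; onsets are limited to one consonant).
Inserting the epenthetic vowel yields /ŋ/ → /ŋe/, /v/ → /ve/, /t/ → /te/.

ŋeðɛŋvete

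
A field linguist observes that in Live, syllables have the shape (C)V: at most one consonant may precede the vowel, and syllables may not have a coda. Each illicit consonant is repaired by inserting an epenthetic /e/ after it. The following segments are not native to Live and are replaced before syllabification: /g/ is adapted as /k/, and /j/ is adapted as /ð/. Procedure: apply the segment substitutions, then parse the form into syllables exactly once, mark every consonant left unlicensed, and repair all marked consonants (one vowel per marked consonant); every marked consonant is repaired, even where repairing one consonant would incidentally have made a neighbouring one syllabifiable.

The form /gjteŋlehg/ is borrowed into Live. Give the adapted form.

keðeteŋeleheke

Substitution: /g/ → /k/, /j/ → /ð/, giving /kðteŋlehk/.
The consonants /k/, /ð/, /ŋ/, /h/, /k/ cannot be parsed into a legal (C)V syllable (no codas are permitted; onsets are limited to one consonant).
Inserting the epenthetic vowel yields /k/ → /ke/, /ð/ → /ðe/, /ŋ/ → /ŋe/, /h/ → /he/, /k/ → /ke/.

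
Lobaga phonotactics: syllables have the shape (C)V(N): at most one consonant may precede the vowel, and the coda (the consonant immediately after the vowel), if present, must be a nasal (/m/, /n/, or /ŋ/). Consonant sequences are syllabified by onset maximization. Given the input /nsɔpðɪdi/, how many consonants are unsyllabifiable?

2

Syllabifying with onset maximization leaves /n/, /p/ stranded (only a nasal (/m/, /n/, or /ŋ/) is licensed in coda position; onsets are limited to one consonant).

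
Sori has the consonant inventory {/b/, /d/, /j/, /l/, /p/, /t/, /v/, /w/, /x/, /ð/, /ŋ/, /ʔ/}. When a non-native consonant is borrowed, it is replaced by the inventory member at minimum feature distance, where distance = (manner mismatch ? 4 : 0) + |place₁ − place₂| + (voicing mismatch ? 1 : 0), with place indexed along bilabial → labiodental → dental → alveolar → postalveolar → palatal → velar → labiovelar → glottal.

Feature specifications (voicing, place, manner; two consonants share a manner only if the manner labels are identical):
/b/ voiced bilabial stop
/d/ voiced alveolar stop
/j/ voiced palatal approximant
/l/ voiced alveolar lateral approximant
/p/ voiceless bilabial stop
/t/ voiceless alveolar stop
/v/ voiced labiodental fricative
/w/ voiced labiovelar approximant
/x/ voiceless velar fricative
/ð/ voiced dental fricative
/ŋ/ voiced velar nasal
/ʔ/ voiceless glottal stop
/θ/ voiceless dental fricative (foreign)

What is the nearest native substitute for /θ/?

/ð/ is closest: same manner (fricative), place distance 0 (dental→dental), voicing differs (+1); total 1. Next closest is /v/ at distance 2.

ð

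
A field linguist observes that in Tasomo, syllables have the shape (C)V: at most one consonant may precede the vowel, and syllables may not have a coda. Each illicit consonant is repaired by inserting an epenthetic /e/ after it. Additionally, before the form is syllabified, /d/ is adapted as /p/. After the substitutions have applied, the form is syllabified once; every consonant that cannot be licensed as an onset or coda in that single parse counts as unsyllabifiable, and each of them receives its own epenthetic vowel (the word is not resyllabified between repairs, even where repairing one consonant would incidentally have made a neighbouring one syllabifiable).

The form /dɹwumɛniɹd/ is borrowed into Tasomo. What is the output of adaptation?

Substitution: /d/ → /p/, giving /pɹwumɛniɹp/.
Under (C)V, the unsyllabifiable consonants are /p/, /ɹ/, /ɹ/, /p/ (no codas are permitted; onsets are limited to one consonant).
Inserting the epenthetic vowel yields /p/ → /pe/, /ɹ/ → /ɹe/, /ɹ/ → /ɹe/, /p/ → /pe/.

peɹewumɛniɹepe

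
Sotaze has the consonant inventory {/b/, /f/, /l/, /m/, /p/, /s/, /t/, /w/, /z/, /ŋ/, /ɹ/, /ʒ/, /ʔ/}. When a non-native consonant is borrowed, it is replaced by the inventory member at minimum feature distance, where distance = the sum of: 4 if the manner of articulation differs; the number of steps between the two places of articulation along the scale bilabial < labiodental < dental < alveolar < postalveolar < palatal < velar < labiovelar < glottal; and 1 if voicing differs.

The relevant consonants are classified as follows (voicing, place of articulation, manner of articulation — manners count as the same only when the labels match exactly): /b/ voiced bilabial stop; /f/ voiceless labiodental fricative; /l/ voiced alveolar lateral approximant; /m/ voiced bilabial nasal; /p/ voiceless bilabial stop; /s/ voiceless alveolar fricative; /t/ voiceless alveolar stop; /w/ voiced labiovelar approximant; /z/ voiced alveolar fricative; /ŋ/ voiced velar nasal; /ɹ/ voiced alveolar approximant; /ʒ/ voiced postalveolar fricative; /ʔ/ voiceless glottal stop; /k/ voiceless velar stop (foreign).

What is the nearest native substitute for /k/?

ʔ

/ʔ/ is closest: same manner (stop), place distance 2 (velar→glottal), same voicing; total 2. Next closest is /t/ at distance 3.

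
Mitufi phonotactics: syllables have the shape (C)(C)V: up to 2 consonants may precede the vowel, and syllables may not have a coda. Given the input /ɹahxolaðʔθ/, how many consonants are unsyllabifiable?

3

Under (C)(C)V, the unsyllabifiable consonants are /ð/, /ʔ/, /θ/ (no codas are permitted; onsets may contain at most 2 consonants).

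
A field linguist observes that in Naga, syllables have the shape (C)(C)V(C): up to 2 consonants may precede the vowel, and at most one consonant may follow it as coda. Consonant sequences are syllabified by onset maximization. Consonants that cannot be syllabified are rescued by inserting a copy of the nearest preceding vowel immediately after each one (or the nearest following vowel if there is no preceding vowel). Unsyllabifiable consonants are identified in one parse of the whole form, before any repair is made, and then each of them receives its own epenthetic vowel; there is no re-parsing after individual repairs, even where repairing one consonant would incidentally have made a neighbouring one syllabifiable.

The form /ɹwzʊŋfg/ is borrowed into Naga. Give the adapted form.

ɹʊwzʊŋfʊgʊ

The consonants /ɹ/, /f/, /g/ cannot be parsed into a legal (C)(C)V(C) syllable (at most one coda consonant is licensed; onsets may contain at most 2 consonants).
Inserting the epenthetic vowel yields /ɹ/ → /ɹʊ/, /f/ → /fʊ/, /g/ → /gʊ/.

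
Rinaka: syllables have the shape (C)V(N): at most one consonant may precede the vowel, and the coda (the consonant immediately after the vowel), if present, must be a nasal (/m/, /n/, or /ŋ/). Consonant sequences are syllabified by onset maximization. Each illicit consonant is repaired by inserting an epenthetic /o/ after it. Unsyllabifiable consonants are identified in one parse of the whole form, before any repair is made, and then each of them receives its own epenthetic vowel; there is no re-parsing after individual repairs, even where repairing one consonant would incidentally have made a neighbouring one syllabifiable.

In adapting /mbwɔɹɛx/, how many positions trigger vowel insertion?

3

The unsyllabifiable consonants are /m/, /b/, /x/; each receives one epenthetic vowel.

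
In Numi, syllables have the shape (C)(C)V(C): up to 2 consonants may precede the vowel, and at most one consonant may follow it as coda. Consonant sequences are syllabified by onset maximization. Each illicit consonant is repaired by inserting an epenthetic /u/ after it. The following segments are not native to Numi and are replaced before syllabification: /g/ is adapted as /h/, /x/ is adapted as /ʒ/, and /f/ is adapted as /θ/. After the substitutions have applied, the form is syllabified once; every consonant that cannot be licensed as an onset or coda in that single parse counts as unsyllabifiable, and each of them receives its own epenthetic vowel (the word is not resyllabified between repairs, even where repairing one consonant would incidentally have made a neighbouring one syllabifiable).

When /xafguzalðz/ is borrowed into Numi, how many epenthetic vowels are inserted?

2

After substitution the input is /ʒaθhuzalðz/.
The unsyllabifiable consonants are /ð/, /z/; each receives one epenthetic vowel.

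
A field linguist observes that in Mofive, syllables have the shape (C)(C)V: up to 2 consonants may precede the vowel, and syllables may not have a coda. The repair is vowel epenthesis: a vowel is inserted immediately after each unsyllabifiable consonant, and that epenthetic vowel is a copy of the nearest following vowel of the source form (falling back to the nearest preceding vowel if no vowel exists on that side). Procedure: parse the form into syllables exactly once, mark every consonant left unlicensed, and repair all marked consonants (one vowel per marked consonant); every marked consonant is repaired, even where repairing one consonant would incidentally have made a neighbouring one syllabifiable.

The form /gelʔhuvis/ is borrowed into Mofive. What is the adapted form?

Syllabifying with onset maximization leaves /l/, /s/ stranded (no codas are permitted; onsets may contain at most 2 consonants).
Inserting the epenthetic vowel yields /l/ → /lu/, /s/ → /si/.

geluʔhuvisi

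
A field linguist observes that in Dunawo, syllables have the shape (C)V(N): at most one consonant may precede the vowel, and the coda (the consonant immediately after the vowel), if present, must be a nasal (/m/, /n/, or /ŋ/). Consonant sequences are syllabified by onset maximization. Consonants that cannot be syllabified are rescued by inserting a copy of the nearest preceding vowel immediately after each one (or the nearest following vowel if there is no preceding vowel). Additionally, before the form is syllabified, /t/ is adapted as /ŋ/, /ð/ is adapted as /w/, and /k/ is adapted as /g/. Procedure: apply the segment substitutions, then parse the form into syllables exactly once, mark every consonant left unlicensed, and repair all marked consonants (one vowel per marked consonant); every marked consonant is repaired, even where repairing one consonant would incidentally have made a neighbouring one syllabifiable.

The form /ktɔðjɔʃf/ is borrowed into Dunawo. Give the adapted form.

gɔŋɔwɔjɔʃɔfɔ

Substitution: /k/ → /g/, /t/ → /ŋ/, /ð/ → /w/, giving /gŋɔwjɔʃf/.
The consonants /g/, /w/, /ʃ/, /f/ cannot be parsed into a legal (C)V(N) syllable (only a nasal (/m/, /n/, or /ŋ/) is licensed in coda position; onsets are limited to one consonant).
Inserting the epenthetic vowel yields /g/ → /gɔ/, /w/ → /wɔ/, /ʃ/ → /ʃɔ/, /f/ → /fɔ/.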